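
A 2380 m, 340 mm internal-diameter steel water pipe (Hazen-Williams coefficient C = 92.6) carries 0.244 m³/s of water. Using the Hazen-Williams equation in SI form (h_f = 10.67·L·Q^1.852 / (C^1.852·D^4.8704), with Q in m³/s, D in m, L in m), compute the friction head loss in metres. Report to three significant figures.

h_f = 10.67·2380·0.244^1.852 / (92.6^1.852·0.340^4.8704) = 81.27 m

h_f ≈ 81.3 m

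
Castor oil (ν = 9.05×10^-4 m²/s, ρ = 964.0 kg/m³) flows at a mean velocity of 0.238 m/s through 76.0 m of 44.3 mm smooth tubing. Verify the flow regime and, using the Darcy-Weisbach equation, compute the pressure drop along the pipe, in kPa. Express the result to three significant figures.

Re = VD/ν = 0.238·0.04430/9.05×10^-4 = 11.7 → laminar (Re < 2300)
f = 64/Re = 5.493
h_f = f(L/D)V²/(2g) = 5.493·(76.0/0.04430)·0.238²/(2·9.81) = 27.21 m
Δp = ρg·h_f = 964.0·9.81·27.21 = 257.3 kPa

Δp ≈ 257 kPa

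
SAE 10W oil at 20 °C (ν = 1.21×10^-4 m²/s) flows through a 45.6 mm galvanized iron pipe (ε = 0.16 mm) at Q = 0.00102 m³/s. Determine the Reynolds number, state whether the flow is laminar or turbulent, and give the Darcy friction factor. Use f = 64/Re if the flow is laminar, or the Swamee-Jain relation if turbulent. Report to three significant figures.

Re ≈ 235; laminar; f = 64/Re ≈ 0.272

V = 4Q/(πD²) = 0.6246 m/s
Re = VD/ν = 0.6246·0.0456/1.21×10^-4 = 235
Re < 2300 → laminar → f = 64/Re = 0.2719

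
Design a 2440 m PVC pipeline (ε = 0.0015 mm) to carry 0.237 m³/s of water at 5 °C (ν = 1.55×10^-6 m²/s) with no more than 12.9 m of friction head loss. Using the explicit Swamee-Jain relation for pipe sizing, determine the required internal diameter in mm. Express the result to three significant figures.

D ≈ 416 mm

Swamee-Jain (Type III): D = 0.66·[ε^1.25·(LQ²/(gh_f))^4.75 + ν·Q^9.4·(L/(gh_f))^5.2]^0.04
LQ²/(gh_f) = 1.083; L/(gh_f) = 19.28
Term 1 = ε^1.25·(…)^4.75 = 7.67×10^-8; Term 2 = ν·Q^9.4·(…)^5.2 = 9.90×10^-6
D = 0.66·(7.67×10^-8 + 9.90×10^-6)^0.04 = 0.4164 m = 416 mm
Check: V = 1.74 m/s, Re = 4.68×10^5, f = 0.01331, h_f = 12.0 m ≈ 12.9 m ✓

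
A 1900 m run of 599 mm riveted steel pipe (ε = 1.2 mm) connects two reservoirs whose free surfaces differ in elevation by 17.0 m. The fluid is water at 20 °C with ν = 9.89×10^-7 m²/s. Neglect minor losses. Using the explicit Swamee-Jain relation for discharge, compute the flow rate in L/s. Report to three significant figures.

Q ≈ 595 L/s

Swamee-Jain (Type II): Q = -0.965·√(gD⁵h_f/L)·ln[ε/(3.7D) + √(3.17ν²L/(gD³h_f))]
√(gD⁵h_f/L) = √(9.81·0.599⁵·17.0/1900) = 0.08227
ε/(3.7D) = 5.41×10^-4; √(3.17ν²L/(gD³h_f)) = 1.28×10^-5
Q = -0.965·0.08227·ln(5.543×10^-4) = 0.5953 m³/s
Check: V = 2.11 m/s, Re = 1.28×10^6, f = 0.02364, h_f = 17.1 m ≈ 17.0 m ✓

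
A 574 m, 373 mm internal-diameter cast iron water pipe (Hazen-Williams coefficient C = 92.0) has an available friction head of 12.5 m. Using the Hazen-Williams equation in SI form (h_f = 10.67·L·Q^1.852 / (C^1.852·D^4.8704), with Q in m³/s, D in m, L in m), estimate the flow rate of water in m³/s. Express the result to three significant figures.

Rearranging: Q = [h_f·C^1.852·D^4.8704 / (10.67·L)]^(1/1.852)
Q = [12.5·92.0^1.852·0.373^4.8704 / (10.67·574)]^0.540 = 0.2426 m³/s

Q ≈ 0.243 m³/s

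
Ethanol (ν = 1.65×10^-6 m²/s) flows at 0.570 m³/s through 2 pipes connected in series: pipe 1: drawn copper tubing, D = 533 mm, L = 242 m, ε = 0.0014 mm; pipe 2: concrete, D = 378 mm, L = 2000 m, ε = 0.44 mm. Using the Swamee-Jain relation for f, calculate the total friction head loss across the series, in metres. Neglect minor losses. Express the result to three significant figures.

H ≈ 146 m

Pipe 1: V = 2.555 m/s, Re = 8.25×10^5, ε/D = 2.63×10^-6, f = 0.01205, h_1 = f(L/D)V²/2g = 1.820 m
Pipe 2: V = 5.079 m/s, Re = 1.16×10^6, ε/D = 0.00116, f = 0.02070, h_2 = f(L/D)V²/2g = 144.0 m
Series → Q common, losses add: H = Σh = 145.8 m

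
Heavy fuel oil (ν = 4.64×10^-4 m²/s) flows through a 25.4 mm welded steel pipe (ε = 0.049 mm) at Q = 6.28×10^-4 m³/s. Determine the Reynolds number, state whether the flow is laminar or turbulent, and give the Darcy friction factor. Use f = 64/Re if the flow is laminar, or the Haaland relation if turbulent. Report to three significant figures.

V = 4Q/(πD²) = 1.239 m/s
Re = VD/ν = 1.239·0.0254/4.64×10^-4 = 67.8
Re < 2300 → laminar → f = 64/Re = 0.9433

Re ≈ 67.8; laminar; f = 64/Re ≈ 0.943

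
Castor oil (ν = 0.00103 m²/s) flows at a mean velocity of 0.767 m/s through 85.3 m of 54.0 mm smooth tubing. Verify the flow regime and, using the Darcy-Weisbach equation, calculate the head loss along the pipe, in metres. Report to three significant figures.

h_f ≈ 75.4 m

Re = VD/ν = 0.767·0.05400/0.00103 = 40.2 → laminar (Re < 2300)
f = 64/Re = 1.592
h_f = f(L/D)V²/(2g) = 1.592·(85.3/0.05400)·0.767²/(2·9.81) = 75.38 m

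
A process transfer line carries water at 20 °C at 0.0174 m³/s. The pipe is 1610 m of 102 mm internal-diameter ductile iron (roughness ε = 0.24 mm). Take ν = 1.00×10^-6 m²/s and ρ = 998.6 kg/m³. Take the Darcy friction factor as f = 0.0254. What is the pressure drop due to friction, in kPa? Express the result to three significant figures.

Δp ≈ 908 kPa

V = 4Q/(πD²) = 4·0.0174/(π·0.102²) = 2.129 m/s
h_f = f(L/D)V²/(2g) = 0.02540·(1610/0.102)·2.129²/(2·9.81) = 92.66 m
Δp = ρg·h_f = 998.6·9.81·92.66 = 907.7 kPa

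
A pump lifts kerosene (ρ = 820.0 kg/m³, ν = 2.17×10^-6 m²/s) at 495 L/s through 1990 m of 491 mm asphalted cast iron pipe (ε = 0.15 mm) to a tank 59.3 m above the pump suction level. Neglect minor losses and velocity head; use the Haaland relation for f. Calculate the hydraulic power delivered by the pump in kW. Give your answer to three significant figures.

P_hyd ≈ 326 kW

V = 4Q/(πD²) = 2.614 m/s; Re = 5.92×10^5; ε/D = 3.05×10^-4; f = 0.01604
h_f = f(L/D)V²/2g = 22.64 m
Total head H = z + h_f = 59.3 + 22.64 = 81.94 m
P_hyd = ρgQH = 820.0·9.81·0.495·81.94 = 326.3 kW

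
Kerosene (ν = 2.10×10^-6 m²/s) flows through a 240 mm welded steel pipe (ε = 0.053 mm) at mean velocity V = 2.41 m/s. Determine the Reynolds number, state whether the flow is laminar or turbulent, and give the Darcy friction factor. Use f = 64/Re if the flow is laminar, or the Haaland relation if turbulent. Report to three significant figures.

Re ≈ 2.75×10^5; turbulent; f ≈ 0.0164

Re = VD/ν = 2.410·0.240/2.10×10^-6 = 2.75×10^5
Re > 4000 → turbulent; ε/D = 2.21×10^-4
Haaland: f = 0.01637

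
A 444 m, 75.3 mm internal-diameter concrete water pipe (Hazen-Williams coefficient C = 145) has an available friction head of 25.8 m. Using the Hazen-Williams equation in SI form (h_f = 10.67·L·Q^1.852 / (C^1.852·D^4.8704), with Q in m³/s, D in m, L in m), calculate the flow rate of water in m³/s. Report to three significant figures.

Q ≈ 0.00966 m³/s

Rearranging: Q = [h_f·C^1.852·D^4.8704 / (10.67·L)]^(1/1.852)
Q = [25.8·145^1.852·0.0753^4.8704 / (10.67·444)]^0.540 = 0.009663 m³/s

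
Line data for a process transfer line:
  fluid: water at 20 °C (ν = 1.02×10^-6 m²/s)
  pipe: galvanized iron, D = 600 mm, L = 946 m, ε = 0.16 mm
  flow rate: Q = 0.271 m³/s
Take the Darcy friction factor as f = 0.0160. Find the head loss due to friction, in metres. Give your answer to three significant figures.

V = 4Q/(πD²) = 4·0.271/(π·0.600²) = 0.9585 m/s
h_f = f(L/D)V²/(2g) = 0.01600·(946/0.600)·0.9585²/(2·9.81) = 1.181 m

h_f ≈ 1.18 m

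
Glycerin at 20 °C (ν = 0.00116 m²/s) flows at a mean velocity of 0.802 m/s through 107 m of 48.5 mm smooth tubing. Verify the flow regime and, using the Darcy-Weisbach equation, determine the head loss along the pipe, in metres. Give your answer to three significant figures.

Re = VD/ν = 0.802·0.04850/0.00116 = 33.5 → laminar (Re < 2300)
f = 64/Re = 1.909
h_f = f(L/D)V²/(2g) = 1.909·(107/0.04850)·0.802²/(2·9.81) = 138.0 m

h_f ≈ 138 m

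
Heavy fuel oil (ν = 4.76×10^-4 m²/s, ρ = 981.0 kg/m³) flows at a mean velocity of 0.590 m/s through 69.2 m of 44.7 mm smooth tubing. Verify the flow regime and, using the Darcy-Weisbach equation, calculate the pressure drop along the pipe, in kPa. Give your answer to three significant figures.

Δp ≈ 305 kPa

Re = VD/ν = 0.590·0.04470/4.76×10^-4 = 55.4 → laminar (Re < 2300)
f = 64/Re = 1.155
h_f = f(L/D)V²/(2g) = 1.155·(69.2/0.04470)·0.590²/(2·9.81) = 31.73 m
Δp = ρg·h_f = 981.0·9.81·31.73 = 305.3 kPa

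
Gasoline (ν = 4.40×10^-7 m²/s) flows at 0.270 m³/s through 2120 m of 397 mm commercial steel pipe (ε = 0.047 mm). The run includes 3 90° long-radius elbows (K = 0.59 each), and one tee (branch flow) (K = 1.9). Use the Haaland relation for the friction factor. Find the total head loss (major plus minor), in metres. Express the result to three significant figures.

V = 4Q/(πD²) = 2.181 m/s; V²/2g = 0.2425 m
Re = 1.97×10^6, ε/D = 1.18×10^-4 → f = 0.01306 (Haaland)
Major: h_f = f(L/D)·V²/2g = 0.01306·5340·0.2425 = 16.91 m
Minor: ΣK = 3.67; h_m = ΣK·V²/2g = 0.8899 m
Total H_L = 16.91 + 0.8899 = 17.80 m

H_L ≈ 17.8 m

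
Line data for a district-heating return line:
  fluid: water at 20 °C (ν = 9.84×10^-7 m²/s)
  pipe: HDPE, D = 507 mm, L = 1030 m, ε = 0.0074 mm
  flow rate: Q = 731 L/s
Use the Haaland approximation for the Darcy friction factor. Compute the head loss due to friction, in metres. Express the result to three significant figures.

V = 4Q/(πD²) = 4·0.731/(π·0.507²) = 3.621 m/s
Re = VD/ν = 3.621·0.507/9.84×10^-7 = 1.87×10^6 → turbulent
ε/D = 0.0074/507 = 1.46×10^-5
Haaland: f = 0.01087
h_f = f(L/D)V²/(2g) = 0.01087·(1030/0.507)·3.621²/(2·9.81) = 14.76 m

h_f ≈ 14.8 m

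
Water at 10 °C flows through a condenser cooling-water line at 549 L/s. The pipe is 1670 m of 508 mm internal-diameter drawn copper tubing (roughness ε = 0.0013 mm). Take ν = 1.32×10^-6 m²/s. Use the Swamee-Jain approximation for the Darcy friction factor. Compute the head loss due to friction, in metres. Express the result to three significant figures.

V = 4Q/(πD²) = 4·0.549/(π·0.508²) = 2.709 m/s
Re = VD/ν = 2.709·0.508/1.32×10^-6 = 1.04×10^6 → turbulent
ε/D = 0.0013/508 = 2.56×10^-6
Swamee-Jain: f = 0.01159
h_f = f(L/D)V²/(2g) = 0.01159·(1670/0.508)·2.709²/(2·9.81) = 14.25 m

h_f ≈ 14.3 m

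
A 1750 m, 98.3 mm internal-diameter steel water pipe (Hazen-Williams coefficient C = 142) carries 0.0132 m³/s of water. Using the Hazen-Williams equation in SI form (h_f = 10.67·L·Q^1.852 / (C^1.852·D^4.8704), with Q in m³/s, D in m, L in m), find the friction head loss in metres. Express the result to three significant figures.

h_f = 10.67·1750·0.0132^1.852 / (142^1.852·0.0983^4.8704) = 51.42 m

h_f ≈ 51.4 m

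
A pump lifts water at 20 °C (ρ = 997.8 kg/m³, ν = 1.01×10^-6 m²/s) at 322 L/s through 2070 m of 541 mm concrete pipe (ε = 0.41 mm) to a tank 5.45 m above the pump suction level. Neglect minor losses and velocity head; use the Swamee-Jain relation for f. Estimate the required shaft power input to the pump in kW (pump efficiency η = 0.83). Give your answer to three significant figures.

V = 4Q/(πD²) = 1.401 m/s; Re = 7.50×10^5; ε/D = 7.58×10^-4; f = 0.01897
h_f = f(L/D)V²/2g = 7.260 m
Total head H = z + h_f = 5.45 + 7.260 = 12.71 m
P_hyd = ρgQH = 997.8·9.81·0.322·12.71 = 40.06 kW
P_shaft = P_hyd/η = 40.06/0.83 = 48.27 kW

P_shaft ≈ 48.3 kW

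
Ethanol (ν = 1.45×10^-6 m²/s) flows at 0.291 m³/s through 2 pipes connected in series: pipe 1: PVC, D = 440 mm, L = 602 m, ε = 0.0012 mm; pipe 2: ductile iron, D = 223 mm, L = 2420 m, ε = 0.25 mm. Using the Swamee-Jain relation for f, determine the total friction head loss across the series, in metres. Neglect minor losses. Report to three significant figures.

Pipe 1: V = 1.914 m/s, Re = 5.81×10^5, ε/D = 2.73×10^-6, f = 0.01280, h_1 = f(L/D)V²/2g = 3.268 m
Pipe 2: V = 7.451 m/s, Re = 1.15×10^6, ε/D = 0.00112, f = 0.02052, h_2 = f(L/D)V²/2g = 630.0 m
Series → Q common, losses add: H = Σh = 633.3 m

H ≈ 633 m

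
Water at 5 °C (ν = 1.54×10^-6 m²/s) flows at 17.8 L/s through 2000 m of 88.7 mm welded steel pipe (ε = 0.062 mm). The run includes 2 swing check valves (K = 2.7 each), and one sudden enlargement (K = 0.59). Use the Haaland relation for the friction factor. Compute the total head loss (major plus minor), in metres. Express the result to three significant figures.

H_L ≈ 192 m

V = 4Q/(πD²) = 2.881 m/s; V²/2g = 0.4229 m
Re = 1.66×10^5, ε/D = 6.99×10^-4 → f = 0.01989 (Haaland)
Major: h_f = f(L/D)·V²/2g = 0.01989·22548·0.4229 = 189.7 m
Minor: ΣK = 5.99; h_m = ΣK·V²/2g = 2.533 m
Total H_L = 189.7 + 2.533 = 192.3 m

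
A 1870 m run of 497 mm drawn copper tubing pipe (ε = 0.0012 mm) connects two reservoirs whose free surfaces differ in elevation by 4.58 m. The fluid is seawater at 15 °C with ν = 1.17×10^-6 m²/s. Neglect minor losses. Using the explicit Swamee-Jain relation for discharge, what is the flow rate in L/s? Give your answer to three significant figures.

Q ≈ 264 L/s

Swamee-Jain (Type II): Q = -0.965·√(gD⁵h_f/L)·ln[ε/(3.7D) + √(3.17ν²L/(gD³h_f))]
√(gD⁵h_f/L) = √(9.81·0.497⁵·4.58/1870) = 0.02699
ε/(3.7D) = 6.53×10^-7; √(3.17ν²L/(gD³h_f)) = 3.84×10^-5
Q = -0.965·0.02699·ln(3.901×10^-5) = 0.2644 m³/s
Check: V = 1.36 m/s, Re = 5.79×10^5, f = 0.01280, h_f = 4.56 m ≈ 4.58 m ✓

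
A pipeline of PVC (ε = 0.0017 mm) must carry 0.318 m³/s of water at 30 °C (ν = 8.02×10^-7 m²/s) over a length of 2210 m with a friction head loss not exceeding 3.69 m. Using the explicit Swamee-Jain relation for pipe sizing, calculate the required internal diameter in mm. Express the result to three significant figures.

D ≈ 576 mm

Swamee-Jain (Type III): D = 0.66·[ε^1.25·(LQ²/(gh_f))^4.75 + ν·Q^9.4·(L/(gh_f))^5.2]^0.04
LQ²/(gh_f) = 6.174; L/(gh_f) = 61.05
Term 1 = ε^1.25·(…)^4.75 = 3.49×10^-4; Term 2 = ν·Q^9.4·(…)^5.2 = 0.0326
D = 0.66·(3.49×10^-4 + 0.0326)^0.04 = 0.5757 m = 576 mm
Check: V = 1.22 m/s, Re = 8.77×10^5, f = 0.01194, h_f = 3.48 m ≈ 3.69 m ✓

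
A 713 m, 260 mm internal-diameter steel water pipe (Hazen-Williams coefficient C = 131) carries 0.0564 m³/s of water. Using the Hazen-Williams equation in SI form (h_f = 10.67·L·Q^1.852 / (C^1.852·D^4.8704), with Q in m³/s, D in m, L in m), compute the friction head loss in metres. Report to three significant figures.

h_f = 10.67·713·0.0564^1.852 / (131^1.852·0.260^4.8704) = 3.139 m

h_f ≈ 3.14 m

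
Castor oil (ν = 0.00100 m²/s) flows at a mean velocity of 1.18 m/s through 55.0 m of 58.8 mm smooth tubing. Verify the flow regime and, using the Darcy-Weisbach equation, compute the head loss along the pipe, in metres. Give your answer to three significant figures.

h_f ≈ 61.2 m

Re = VD/ν = 1.18·0.05880/0.00100 = 69.4 → laminar (Re < 2300)
f = 64/Re = 0.9224
h_f = f(L/D)V²/(2g) = 0.9224·(55.0/0.05880)·1.18²/(2·9.81) = 61.23 m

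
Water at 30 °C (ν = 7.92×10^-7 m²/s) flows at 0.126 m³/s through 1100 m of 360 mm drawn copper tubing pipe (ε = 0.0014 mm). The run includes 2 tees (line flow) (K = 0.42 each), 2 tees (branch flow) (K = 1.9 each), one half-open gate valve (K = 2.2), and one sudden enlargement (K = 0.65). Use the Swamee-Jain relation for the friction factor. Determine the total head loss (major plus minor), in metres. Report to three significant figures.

V = 4Q/(πD²) = 1.238 m/s; V²/2g = 0.07810 m
Re = 5.63×10^5, ε/D = 3.89×10^-6 → f = 0.01289 (Swamee-Jain)
Major: h_f = f(L/D)·V²/2g = 0.01289·3056·0.07810 = 3.075 m
Minor: ΣK = 7.49; h_m = ΣK·V²/2g = 0.5850 m
Total H_L = 3.075 + 0.5850 = 3.660 m

H_L ≈ 3.66 m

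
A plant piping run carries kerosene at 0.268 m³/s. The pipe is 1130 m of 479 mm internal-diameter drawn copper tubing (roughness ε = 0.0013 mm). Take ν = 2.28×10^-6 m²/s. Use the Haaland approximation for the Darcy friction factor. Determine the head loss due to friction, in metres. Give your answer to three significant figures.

V = 4Q/(πD²) = 4·0.268/(π·0.479²) = 1.487 m/s
Re = VD/ν = 1.487·0.479/2.28×10^-6 = 3.12×10^5 → turbulent
ε/D = 0.0013/479 = 2.71×10^-6
Haaland: f = 0.01426
h_f = f(L/D)V²/(2g) = 0.01426·(1130/0.479)·1.487²/(2·9.81) = 3.791 m

h_f ≈ 3.79 m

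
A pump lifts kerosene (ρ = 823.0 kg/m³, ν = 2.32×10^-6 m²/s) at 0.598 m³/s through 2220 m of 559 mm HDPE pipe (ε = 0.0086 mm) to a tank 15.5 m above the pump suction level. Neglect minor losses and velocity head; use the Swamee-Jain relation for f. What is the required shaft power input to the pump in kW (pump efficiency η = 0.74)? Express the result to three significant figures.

V = 4Q/(πD²) = 2.437 m/s; Re = 5.87×10^5; ε/D = 1.54×10^-5; f = 0.01299
h_f = f(L/D)V²/2g = 15.61 m
Total head H = z + h_f = 15.5 + 15.61 = 31.11 m
P_hyd = ρgQH = 823.0·9.81·0.598·31.11 = 150.2 kW
P_shaft = P_hyd/η = 150.2/0.74 = 203.0 kW

P_shaft ≈ 203 kW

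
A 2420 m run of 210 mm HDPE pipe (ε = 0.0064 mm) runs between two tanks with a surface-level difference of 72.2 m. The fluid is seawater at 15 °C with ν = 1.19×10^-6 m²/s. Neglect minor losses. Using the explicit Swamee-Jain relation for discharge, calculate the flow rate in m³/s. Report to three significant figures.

Q ≈ 0.105 m³/s

Swamee-Jain (Type II): Q = -0.965·√(gD⁵h_f/L)·ln[ε/(3.7D) + √(3.17ν²L/(gD³h_f))]
√(gD⁵h_f/L) = √(9.81·0.210⁵·72.2/2420) = 0.01093
ε/(3.7D) = 8.24×10^-6; √(3.17ν²L/(gD³h_f)) = 4.07×10^-5
Q = -0.965·0.01093·ln(4.893×10^-5) = 0.1047 m³/s
Check: V = 3.02 m/s, Re = 5.34×10^5, f = 0.01343, h_f = 72.1 m ≈ 72.2 m ✓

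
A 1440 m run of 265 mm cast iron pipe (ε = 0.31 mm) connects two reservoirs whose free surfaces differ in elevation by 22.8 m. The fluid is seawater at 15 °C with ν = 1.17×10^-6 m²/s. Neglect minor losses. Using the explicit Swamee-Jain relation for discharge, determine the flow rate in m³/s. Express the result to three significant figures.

Q ≈ 0.109 m³/s

Swamee-Jain (Type II): Q = -0.965·√(gD⁵h_f/L)·ln[ε/(3.7D) + √(3.17ν²L/(gD³h_f))]
√(gD⁵h_f/L) = √(9.81·0.265⁵·22.8/1440) = 0.01425
ε/(3.7D) = 3.16×10^-4; √(3.17ν²L/(gD³h_f)) = 3.87×10^-5
Q = -0.965·0.01425·ln(3.549×10^-4) = 0.1092 m³/s
Check: V = 1.98 m/s, Re = 4.48×10^5, f = 0.02113, h_f = 22.9 m ≈ 22.8 m ✓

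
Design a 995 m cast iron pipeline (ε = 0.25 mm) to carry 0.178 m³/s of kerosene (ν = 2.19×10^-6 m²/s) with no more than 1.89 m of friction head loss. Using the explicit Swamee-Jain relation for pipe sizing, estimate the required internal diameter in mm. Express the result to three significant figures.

Swamee-Jain (Type III): D = 0.66·[ε^1.25·(LQ²/(gh_f))^4.75 + ν·Q^9.4·(L/(gh_f))^5.2]^0.04
LQ²/(gh_f) = 1.700; L/(gh_f) = 53.67
Term 1 = ε^1.25·(…)^4.75 = 3.91×10^-4; Term 2 = ν·Q^9.4·(…)^5.2 = 1.94×10^-4
D = 0.66·(3.91×10^-4 + 1.94×10^-4)^0.04 = 0.4901 m = 490 mm
Check: V = 0.944 m/s, Re = 2.11×10^5, f = 0.01890, h_f = 1.74 m ≈ 1.89 m ✓

D ≈ 490 mm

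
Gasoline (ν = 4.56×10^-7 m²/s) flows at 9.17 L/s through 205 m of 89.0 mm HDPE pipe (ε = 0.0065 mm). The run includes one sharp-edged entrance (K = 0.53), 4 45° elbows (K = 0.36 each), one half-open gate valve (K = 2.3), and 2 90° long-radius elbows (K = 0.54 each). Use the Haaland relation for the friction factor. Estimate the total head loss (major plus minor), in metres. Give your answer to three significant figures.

V = 4Q/(πD²) = 1.474 m/s; V²/2g = 0.1107 m
Re = 2.88×10^5, ε/D = 7.30×10^-5 → f = 0.01509 (Haaland)
Major: h_f = f(L/D)·V²/2g = 0.01509·2303·0.1107 = 3.848 m
Minor: ΣK = 5.35; h_m = ΣK·V²/2g = 0.5925 m
Total H_L = 3.848 + 0.5925 = 4.440 m

H_L ≈ 4.44 m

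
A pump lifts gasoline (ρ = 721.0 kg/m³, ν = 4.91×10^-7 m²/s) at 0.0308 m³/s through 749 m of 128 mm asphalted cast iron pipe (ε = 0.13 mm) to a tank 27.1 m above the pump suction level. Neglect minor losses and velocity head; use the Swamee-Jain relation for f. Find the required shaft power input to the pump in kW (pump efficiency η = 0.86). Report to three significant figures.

V = 4Q/(πD²) = 2.394 m/s; Re = 6.24×10^5; ε/D = 0.00102; f = 0.02030
h_f = f(L/D)V²/2g = 34.68 m
Total head H = z + h_f = 27.1 + 34.68 = 61.78 m
P_hyd = ρgQH = 721.0·9.81·0.0308·61.78 = 13.46 kW
P_shaft = P_hyd/η = 13.46/0.86 = 15.65 kW

P_shaft ≈ 15.7 kW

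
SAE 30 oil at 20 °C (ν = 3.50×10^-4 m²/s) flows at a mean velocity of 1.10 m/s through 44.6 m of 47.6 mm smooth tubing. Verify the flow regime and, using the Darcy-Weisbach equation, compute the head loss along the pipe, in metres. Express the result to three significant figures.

h_f ≈ 24.7 m

Re = VD/ν = 1.10·0.04760/3.50×10^-4 = 150 → laminar (Re < 2300)
f = 64/Re = 0.4278
h_f = f(L/D)V²/(2g) = 0.4278·(44.6/0.04760)·1.10²/(2·9.81) = 24.72 m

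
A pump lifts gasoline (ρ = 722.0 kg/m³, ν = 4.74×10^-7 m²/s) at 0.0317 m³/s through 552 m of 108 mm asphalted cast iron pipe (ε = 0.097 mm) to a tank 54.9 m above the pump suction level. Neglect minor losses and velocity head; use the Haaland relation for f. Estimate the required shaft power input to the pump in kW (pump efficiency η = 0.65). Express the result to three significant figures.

V = 4Q/(πD²) = 3.460 m/s; Re = 7.88×10^5; ε/D = 8.98×10^-4; f = 0.01953
h_f = f(L/D)V²/2g = 60.93 m
Total head H = z + h_f = 54.9 + 60.93 = 115.8 m
P_hyd = ρgQH = 722.0·9.81·0.0317·115.8 = 26.01 kW
P_shaft = P_hyd/η = 26.01/0.65 = 40.01 kW

P_shaft ≈ 40.0 kW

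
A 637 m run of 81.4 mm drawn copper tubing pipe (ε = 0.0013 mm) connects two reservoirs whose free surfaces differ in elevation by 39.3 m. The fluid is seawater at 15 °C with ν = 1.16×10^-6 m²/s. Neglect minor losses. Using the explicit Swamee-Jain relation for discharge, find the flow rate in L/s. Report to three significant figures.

Swamee-Jain (Type II): Q = -0.965·√(gD⁵h_f/L)·ln[ε/(3.7D) + √(3.17ν²L/(gD³h_f))]
√(gD⁵h_f/L) = √(9.81·0.0814⁵·39.3/637) = 0.001471
ε/(3.7D) = 4.32×10^-6; √(3.17ν²L/(gD³h_f)) = 1.14×10^-4
Q = -0.965·0.001471·ln(1.186×10^-4) = 0.01283 m³/s
Check: V = 2.47 m/s, Re = 1.73×10^5, f = 0.01612, h_f = 39.1 m ≈ 39.3 m ✓

Q ≈ 12.8 L/s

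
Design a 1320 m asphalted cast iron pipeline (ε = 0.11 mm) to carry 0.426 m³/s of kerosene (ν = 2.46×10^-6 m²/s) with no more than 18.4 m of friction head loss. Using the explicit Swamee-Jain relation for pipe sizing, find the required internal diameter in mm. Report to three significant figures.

Swamee-Jain (Type III): D = 0.66·[ε^1.25·(LQ²/(gh_f))^4.75 + ν·Q^9.4·(L/(gh_f))^5.2]^0.04
LQ²/(gh_f) = 1.327; L/(gh_f) = 7.313
Term 1 = ε^1.25·(…)^4.75 = 4.32×10^-5; Term 2 = ν·Q^9.4·(…)^5.2 = 2.52×10^-5
D = 0.66·(4.32×10^-5 + 2.52×10^-5)^0.04 = 0.4497 m = 450 mm
Check: V = 2.68 m/s, Re = 4.90×10^5, f = 0.01594, h_f = 17.1 m ≈ 18.4 m ✓

D ≈ 450 mm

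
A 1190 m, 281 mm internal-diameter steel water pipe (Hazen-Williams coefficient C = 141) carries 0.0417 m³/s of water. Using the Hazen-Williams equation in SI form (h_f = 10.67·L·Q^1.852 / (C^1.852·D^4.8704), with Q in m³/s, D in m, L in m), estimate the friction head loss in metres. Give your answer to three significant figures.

h_f ≈ 1.79 m

h_f = 10.67·1190·0.0417^1.852 / (141^1.852·0.281^4.8704) = 1.790 m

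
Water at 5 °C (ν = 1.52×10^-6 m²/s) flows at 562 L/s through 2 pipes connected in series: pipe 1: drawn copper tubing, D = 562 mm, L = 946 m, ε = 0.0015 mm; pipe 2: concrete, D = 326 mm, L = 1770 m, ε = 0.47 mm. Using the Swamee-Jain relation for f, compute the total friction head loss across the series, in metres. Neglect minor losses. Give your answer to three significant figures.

H ≈ 278 m

Pipe 1: V = 2.266 m/s, Re = 8.38×10^5, ε/D = 2.67×10^-6, f = 0.01202, h_1 = f(L/D)V²/2g = 5.294 m
Pipe 2: V = 6.733 m/s, Re = 1.44×10^6, ε/D = 0.00144, f = 0.02174, h_2 = f(L/D)V²/2g = 272.7 m
Series → Q common, losses add: H = Σh = 278.0 m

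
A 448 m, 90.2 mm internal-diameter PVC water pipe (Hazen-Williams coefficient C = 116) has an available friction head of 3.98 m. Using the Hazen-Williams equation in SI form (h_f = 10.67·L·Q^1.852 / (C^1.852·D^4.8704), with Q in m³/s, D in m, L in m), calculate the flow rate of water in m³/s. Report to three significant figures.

Q ≈ 0.00451 m³/s

Rearranging: Q = [h_f·C^1.852·D^4.8704 / (10.67·L)]^(1/1.852)
Q = [3.98·116^1.852·0.0902^4.8704 / (10.67·448)]^0.540 = 0.004508 m³/s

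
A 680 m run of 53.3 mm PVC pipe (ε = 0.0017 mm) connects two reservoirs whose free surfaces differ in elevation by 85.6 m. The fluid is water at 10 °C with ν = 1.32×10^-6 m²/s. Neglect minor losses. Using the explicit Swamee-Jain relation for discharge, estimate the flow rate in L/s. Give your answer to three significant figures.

Swamee-Jain (Type II): Q = -0.965·√(gD⁵h_f/L)·ln[ε/(3.7D) + √(3.17ν²L/(gD³h_f))]
√(gD⁵h_f/L) = √(9.81·0.0533⁵·85.6/680) = 7.288×10^-4
ε/(3.7D) = 8.62×10^-6; √(3.17ν²L/(gD³h_f)) = 1.72×10^-4
Q = -0.965·7.288×10^-4·ln(1.805×10^-4) = 0.006063 m³/s
Check: V = 2.72 m/s, Re = 1.10×10^5, f = 0.01773, h_f = 85.1 m ≈ 85.6 m ✓

Q ≈ 6.06 L/s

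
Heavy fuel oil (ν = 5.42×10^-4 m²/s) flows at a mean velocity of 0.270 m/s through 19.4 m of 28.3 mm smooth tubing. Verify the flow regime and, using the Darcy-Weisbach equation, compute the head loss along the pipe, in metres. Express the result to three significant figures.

Re = VD/ν = 0.270·0.02830/5.42×10^-4 = 14.1 → laminar (Re < 2300)
f = 64/Re = 4.540
h_f = f(L/D)V²/(2g) = 4.540·(19.4/0.02830)·0.270²/(2·9.81) = 11.56 m

h_f ≈ 11.6 m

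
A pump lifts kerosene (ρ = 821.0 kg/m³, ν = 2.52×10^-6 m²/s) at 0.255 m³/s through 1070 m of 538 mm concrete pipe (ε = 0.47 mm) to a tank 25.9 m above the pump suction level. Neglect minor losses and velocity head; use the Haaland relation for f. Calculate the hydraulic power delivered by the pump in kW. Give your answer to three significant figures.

V = 4Q/(πD²) = 1.122 m/s; Re = 2.39×10^5; ε/D = 8.74×10^-4; f = 0.02019
h_f = f(L/D)V²/2g = 2.575 m
Total head H = z + h_f = 25.9 + 2.575 = 28.48 m
P_hyd = ρgQH = 821.0·9.81·0.255·28.48 = 58.48 kW

P_hyd ≈ 58.5 kW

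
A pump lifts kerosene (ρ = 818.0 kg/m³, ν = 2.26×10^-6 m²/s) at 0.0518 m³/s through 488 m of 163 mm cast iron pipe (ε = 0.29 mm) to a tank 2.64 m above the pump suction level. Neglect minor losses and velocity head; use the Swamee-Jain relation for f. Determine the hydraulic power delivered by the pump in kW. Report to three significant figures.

P_hyd ≈ 10.5 kW

V = 4Q/(πD²) = 2.482 m/s; Re = 1.79×10^5; ε/D = 0.00178; f = 0.02396
h_f = f(L/D)V²/2g = 22.53 m
Total head H = z + h_f = 2.64 + 22.53 = 25.17 m
P_hyd = ρgQH = 818.0·9.81·0.0518·25.17 = 10.46 kW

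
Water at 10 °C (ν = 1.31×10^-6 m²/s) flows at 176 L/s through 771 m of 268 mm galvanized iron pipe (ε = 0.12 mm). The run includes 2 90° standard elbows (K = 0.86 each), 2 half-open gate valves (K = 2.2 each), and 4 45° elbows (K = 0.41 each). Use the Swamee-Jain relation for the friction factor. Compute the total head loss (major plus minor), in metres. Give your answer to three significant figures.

H_L ≈ 28.4 m

V = 4Q/(πD²) = 3.120 m/s; V²/2g = 0.4961 m
Re = 6.38×10^5, ε/D = 4.48×10^-4 → f = 0.01723 (Swamee-Jain)
Major: h_f = f(L/D)·V²/2g = 0.01723·2877·0.4961 = 24.60 m
Minor: ΣK = 7.76; h_m = ΣK·V²/2g = 3.850 m
Total H_L = 24.60 + 3.850 = 28.45 m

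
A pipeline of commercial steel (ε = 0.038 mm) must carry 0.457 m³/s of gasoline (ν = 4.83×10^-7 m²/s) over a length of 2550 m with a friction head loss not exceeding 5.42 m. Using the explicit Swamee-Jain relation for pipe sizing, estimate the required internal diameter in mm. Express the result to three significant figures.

Swamee-Jain (Type III): D = 0.66·[ε^1.25·(LQ²/(gh_f))^4.75 + ν·Q^9.4·(L/(gh_f))^5.2]^0.04
LQ²/(gh_f) = 10.02; L/(gh_f) = 47.96
Term 1 = ε^1.25·(…)^4.75 = 0.169; Term 2 = ν·Q^9.4·(…)^5.2 = 0.169
D = 0.66·(0.169 + 0.169)^0.04 = 0.6320 m = 632 mm
Check: V = 1.46 m/s, Re = 1.91×10^6, f = 0.01214, h_f = 5.30 m ≈ 5.42 m ✓

D ≈ 632 mm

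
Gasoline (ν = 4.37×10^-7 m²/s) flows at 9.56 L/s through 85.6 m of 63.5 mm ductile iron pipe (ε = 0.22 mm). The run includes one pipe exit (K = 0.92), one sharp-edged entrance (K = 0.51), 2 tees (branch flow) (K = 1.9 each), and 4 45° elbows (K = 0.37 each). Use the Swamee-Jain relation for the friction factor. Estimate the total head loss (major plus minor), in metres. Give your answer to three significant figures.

V = 4Q/(πD²) = 3.019 m/s; V²/2g = 0.4645 m
Re = 4.39×10^5, ε/D = 0.00346 → f = 0.02765 (Swamee-Jain)
Major: h_f = f(L/D)·V²/2g = 0.02765·1348·0.4645 = 17.31 m
Minor: ΣK = 6.71; h_m = ΣK·V²/2g = 3.116 m
Total H_L = 17.31 + 3.116 = 20.43 m

H_L ≈ 20.4 m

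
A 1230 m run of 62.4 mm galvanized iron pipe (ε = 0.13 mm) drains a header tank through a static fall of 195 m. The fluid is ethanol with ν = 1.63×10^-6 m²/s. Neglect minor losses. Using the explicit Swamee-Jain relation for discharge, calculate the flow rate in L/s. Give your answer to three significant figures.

Q ≈ 8.48 L/s

Swamee-Jain (Type II): Q = -0.965·√(gD⁵h_f/L)·ln[ε/(3.7D) + √(3.17ν²L/(gD³h_f))]
√(gD⁵h_f/L) = √(9.81·0.0624⁵·195/1230) = 0.001213
ε/(3.7D) = 5.63×10^-4; √(3.17ν²L/(gD³h_f)) = 1.49×10^-4
Q = -0.965·0.001213·ln(7.124×10^-4) = 0.008483 m³/s
Check: V = 2.77 m/s, Re = 1.06×10^5, f = 0.02546, h_f = 197 m ≈ 195 m ✓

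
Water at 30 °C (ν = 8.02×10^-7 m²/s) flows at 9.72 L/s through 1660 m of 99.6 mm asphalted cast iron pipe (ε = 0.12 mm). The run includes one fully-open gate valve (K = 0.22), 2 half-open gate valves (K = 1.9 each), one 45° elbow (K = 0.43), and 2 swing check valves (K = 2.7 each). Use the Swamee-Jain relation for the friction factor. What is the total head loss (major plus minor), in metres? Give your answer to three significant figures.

H_L ≈ 30.3 m

V = 4Q/(πD²) = 1.248 m/s; V²/2g = 0.07933 m
Re = 1.55×10^5, ε/D = 0.00120 → f = 0.02229 (Swamee-Jain)
Major: h_f = f(L/D)·V²/2g = 0.02229·16667·0.07933 = 29.48 m
Minor: ΣK = 9.85; h_m = ΣK·V²/2g = 0.7814 m
Total H_L = 29.48 + 0.7814 = 30.26 m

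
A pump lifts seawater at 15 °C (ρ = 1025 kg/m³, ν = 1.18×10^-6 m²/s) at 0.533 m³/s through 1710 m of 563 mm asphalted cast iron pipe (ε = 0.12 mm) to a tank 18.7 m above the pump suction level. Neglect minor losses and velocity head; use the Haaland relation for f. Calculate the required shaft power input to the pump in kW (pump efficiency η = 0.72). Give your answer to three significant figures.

P_shaft ≈ 217 kW

V = 4Q/(πD²) = 2.141 m/s; Re = 1.02×10^6; ε/D = 2.13×10^-4; f = 0.01473
h_f = f(L/D)V²/2g = 10.45 m
Total head H = z + h_f = 18.7 + 10.45 = 29.15 m
P_hyd = ρgQH = 1025·9.81·0.533·29.15 = 156.2 kW
P_shaft = P_hyd/η = 156.2/0.72 = 217.0 kW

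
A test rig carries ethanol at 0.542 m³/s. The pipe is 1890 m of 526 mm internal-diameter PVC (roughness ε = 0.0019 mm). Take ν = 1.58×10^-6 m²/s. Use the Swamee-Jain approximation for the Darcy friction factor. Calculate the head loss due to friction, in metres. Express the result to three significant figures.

V = 4Q/(πD²) = 4·0.542/(π·0.526²) = 2.494 m/s
Re = VD/ν = 2.494·0.526/1.58×10^-6 = 8.30×10^5 → turbulent
ε/D = 0.0019/526 = 3.61×10^-6
Swamee-Jain: f = 0.01206
h_f = f(L/D)V²/(2g) = 0.01206·(1890/0.526)·2.494²/(2·9.81) = 13.74 m

h_f ≈ 13.7 m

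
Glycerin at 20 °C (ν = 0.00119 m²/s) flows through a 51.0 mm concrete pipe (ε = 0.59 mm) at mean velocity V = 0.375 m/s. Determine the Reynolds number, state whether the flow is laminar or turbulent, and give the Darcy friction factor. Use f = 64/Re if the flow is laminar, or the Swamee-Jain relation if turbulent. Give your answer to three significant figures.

Re = VD/ν = 0.3750·0.0510/0.00119 = 16.1
Re < 2300 → laminar → f = 64/Re = 3.982

Re ≈ 16.1; laminar; f = 64/Re ≈ 3.98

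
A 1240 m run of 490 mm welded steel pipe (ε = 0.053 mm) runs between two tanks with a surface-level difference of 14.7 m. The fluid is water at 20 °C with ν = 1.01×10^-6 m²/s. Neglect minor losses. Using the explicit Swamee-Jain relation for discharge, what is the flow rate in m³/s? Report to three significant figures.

Q ≈ 0.554 m³/s

Swamee-Jain (Type II): Q = -0.965·√(gD⁵h_f/L)·ln[ε/(3.7D) + √(3.17ν²L/(gD³h_f))]
√(gD⁵h_f/L) = √(9.81·0.490⁵·14.7/1240) = 0.05732
ε/(3.7D) = 2.92×10^-5; √(3.17ν²L/(gD³h_f)) = 1.54×10^-5
Q = -0.965·0.05732·ln(4.461×10^-5) = 0.5541 m³/s
Check: V = 2.94 m/s, Re = 1.43×10^6, f = 0.01328, h_f = 14.8 m ≈ 14.7 m ✓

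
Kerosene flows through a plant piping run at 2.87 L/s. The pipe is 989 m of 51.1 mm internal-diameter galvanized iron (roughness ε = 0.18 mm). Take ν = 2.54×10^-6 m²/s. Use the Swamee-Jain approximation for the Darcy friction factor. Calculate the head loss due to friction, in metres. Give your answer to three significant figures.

h_f ≈ 60.8 m

V = 4Q/(πD²) = 4·0.00287/(π·0.0511²) = 1.399 m/s
Re = VD/ν = 1.399·0.0511/2.54×10^-6 = 2.82×10^4 → turbulent
ε/D = 0.18/51.1 = 0.00352
Swamee-Jain: f = 0.03148
h_f = f(L/D)V²/(2g) = 0.03148·(989/0.0511)·1.399²/(2·9.81) = 60.81 m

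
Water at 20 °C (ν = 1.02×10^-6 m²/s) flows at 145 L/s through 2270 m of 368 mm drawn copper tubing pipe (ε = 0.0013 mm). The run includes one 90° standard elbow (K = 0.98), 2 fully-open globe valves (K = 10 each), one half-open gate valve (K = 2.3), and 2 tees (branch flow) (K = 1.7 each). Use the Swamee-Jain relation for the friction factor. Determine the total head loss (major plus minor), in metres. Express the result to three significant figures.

V = 4Q/(πD²) = 1.363 m/s; V²/2g = 0.09473 m
Re = 4.92×10^5, ε/D = 3.53×10^-6 → f = 0.01319 (Swamee-Jain)
Major: h_f = f(L/D)·V²/2g = 0.01319·6168·0.09473 = 7.705 m
Minor: ΣK = 26.7; h_m = ΣK·V²/2g = 2.527 m
Total H_L = 7.705 + 2.527 = 10.23 m

H_L ≈ 10.2 m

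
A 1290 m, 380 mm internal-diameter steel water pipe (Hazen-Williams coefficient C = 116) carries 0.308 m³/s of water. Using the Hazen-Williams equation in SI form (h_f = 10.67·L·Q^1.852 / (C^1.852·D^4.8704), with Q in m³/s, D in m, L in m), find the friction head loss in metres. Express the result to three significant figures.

h_f ≈ 26.0 m

h_f = 10.67·1290·0.308^1.852 / (116^1.852·0.380^4.8704) = 25.99 m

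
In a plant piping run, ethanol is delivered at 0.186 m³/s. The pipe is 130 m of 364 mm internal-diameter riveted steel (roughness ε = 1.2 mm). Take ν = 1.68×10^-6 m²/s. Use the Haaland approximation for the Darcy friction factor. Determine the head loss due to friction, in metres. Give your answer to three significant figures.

V = 4Q/(πD²) = 4·0.186/(π·0.364²) = 1.787 m/s
Re = VD/ν = 1.787·0.364/1.68×10^-6 = 3.87×10^5 → turbulent
ε/D = 1.2/364 = 0.00330
Haaland: f = 0.02722
h_f = f(L/D)V²/(2g) = 0.02722·(130/0.364)·1.787²/(2·9.81) = 1.583 m

h_f ≈ 1.58 m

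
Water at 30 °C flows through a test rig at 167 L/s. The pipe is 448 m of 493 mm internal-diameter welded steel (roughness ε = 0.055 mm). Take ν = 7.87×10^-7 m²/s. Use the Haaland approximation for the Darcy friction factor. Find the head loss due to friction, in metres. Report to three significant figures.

V = 4Q/(πD²) = 4·0.167/(π·0.493²) = 0.8748 m/s
Re = VD/ν = 0.8748·0.493/7.87×10^-7 = 5.48×10^5 → turbulent
ε/D = 0.055/493 = 1.12×10^-4
Haaland: f = 0.01425
h_f = f(L/D)V²/(2g) = 0.01425·(448/0.493)·0.8748²/(2·9.81) = 0.5051 m

h_f ≈ 0.505 m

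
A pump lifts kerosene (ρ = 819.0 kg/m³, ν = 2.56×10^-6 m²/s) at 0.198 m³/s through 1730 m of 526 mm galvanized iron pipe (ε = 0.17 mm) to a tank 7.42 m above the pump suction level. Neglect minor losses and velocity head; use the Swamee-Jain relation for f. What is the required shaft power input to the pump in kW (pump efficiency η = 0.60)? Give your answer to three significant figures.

V = 4Q/(πD²) = 0.9112 m/s; Re = 1.87×10^5; ε/D = 3.23×10^-4; f = 0.01807
h_f = f(L/D)V²/2g = 2.514 m
Total head H = z + h_f = 7.42 + 2.514 = 9.934 m
P_hyd = ρgQH = 819.0·9.81·0.198·9.934 = 15.80 kW
P_shaft = P_hyd/η = 15.80/0.60 = 26.34 kW

P_shaft ≈ 26.3 kW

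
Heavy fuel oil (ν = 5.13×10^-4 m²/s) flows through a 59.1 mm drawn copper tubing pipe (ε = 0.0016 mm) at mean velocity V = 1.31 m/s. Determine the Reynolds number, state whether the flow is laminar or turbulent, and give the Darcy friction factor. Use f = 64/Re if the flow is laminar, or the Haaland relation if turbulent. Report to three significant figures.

Re ≈ 151; laminar; f = 64/Re ≈ 0.424

Re = VD/ν = 1.310·0.0591/5.13×10^-4 = 151
Re < 2300 → laminar → f = 64/Re = 0.4241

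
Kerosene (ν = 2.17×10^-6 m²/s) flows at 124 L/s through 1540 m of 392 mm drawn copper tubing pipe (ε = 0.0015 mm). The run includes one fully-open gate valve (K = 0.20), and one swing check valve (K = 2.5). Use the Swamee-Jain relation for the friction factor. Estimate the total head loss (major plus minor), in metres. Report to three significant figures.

V = 4Q/(πD²) = 1.027 m/s; V²/2g = 0.05380 m
Re = 1.86×10^5, ε/D = 3.83×10^-6 → f = 0.01579 (Swamee-Jain)
Major: h_f = f(L/D)·V²/2g = 0.01579·3929·0.05380 = 3.339 m
Minor: ΣK = 2.70; h_m = ΣK·V²/2g = 0.1453 m
Total H_L = 3.339 + 0.1453 = 3.484 m

H_L ≈ 3.48 m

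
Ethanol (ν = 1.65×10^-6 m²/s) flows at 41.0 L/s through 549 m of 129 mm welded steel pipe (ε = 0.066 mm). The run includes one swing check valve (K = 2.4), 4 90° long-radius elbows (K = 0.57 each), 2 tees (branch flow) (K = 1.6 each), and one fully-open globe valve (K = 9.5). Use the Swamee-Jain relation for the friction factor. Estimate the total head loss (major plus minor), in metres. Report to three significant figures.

H_L ≈ 48.6 m

V = 4Q/(πD²) = 3.137 m/s; V²/2g = 0.5016 m
Re = 2.45×10^5, ε/D = 5.12×10^-4 → f = 0.01867 (Swamee-Jain)
Major: h_f = f(L/D)·V²/2g = 0.01867·4256·0.5016 = 39.86 m
Minor: ΣK = 17.4; h_m = ΣK·V²/2g = 8.717 m
Total H_L = 39.86 + 8.717 = 48.57 m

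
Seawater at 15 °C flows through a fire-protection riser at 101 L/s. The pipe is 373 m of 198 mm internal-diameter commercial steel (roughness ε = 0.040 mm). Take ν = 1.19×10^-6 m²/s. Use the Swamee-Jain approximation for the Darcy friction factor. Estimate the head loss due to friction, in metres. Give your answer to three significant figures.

h_f ≈ 15.9 m

V = 4Q/(πD²) = 4·0.101/(π·0.198²) = 3.280 m/s
Re = VD/ν = 3.280·0.198/1.19×10^-6 = 5.46×10^5 → turbulent
ε/D = 0.040/198 = 2.02×10^-4
Swamee-Jain: f = 0.01542
h_f = f(L/D)V²/(2g) = 0.01542·(373/0.198)·3.280²/(2·9.81) = 15.93 m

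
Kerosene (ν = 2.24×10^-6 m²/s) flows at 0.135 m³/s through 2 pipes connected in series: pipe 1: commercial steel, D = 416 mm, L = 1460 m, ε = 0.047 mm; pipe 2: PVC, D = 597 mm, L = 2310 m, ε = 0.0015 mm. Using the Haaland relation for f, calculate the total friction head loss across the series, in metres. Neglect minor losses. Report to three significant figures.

H ≈ 3.69 m

Pipe 1: V = 0.9932 m/s, Re = 1.84×10^5, ε/D = 1.13×10^-4, f = 0.01649, h_1 = f(L/D)V²/2g = 2.910 m
Pipe 2: V = 0.4823 m/s, Re = 1.29×10^5, ε/D = 2.51×10^-6, f = 0.01694, h_2 = f(L/D)V²/2g = 0.7768 m
Series → Q common, losses add: H = Σh = 3.686 m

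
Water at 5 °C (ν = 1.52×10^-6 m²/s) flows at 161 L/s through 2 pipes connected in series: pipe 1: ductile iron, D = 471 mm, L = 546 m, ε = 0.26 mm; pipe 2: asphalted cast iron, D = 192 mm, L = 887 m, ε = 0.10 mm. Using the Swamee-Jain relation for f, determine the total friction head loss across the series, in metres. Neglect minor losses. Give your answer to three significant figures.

H ≈ 129 m

Pipe 1: V = 0.9240 m/s, Re = 2.86×10^5, ε/D = 5.52×10^-4, f = 0.01868, h_1 = f(L/D)V²/2g = 0.9424 m
Pipe 2: V = 5.561 m/s, Re = 7.02×10^5, ε/D = 5.21×10^-4, f = 0.01765, h_2 = f(L/D)V²/2g = 128.5 m
Series → Q common, losses add: H = Σh = 129.4 m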